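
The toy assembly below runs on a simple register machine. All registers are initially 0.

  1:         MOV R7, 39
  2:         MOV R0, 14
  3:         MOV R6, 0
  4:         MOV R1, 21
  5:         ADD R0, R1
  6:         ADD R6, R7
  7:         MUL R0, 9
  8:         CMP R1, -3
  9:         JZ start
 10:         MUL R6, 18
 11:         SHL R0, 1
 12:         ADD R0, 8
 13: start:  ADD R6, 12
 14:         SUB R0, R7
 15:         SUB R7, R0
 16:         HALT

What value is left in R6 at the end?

after MOV R7, 39: R7=39
after MOV R0, 14: R0=14
after MOV R6, 0: R6=0
after MOV R1, 21: R1=21
after ADD R0, R1: R0=14+21=35
after ADD R6, R7: R6=0+39=39
after MUL R0, 9: R0=35*9=315
CMP R1, -3  (cmp 21,-3)
JZ start: not taken
after MUL R6, 18: R6=39*18=702
after SHL R0, 1: R0=315<<1=630
after ADD R0, 8: R0=630+8=638
after ADD R6, 12: R6=702+12=714
after SUB R0, R7: R0=638-39=599
after SUB R7, R0: R7=39-599=-560
halt.

714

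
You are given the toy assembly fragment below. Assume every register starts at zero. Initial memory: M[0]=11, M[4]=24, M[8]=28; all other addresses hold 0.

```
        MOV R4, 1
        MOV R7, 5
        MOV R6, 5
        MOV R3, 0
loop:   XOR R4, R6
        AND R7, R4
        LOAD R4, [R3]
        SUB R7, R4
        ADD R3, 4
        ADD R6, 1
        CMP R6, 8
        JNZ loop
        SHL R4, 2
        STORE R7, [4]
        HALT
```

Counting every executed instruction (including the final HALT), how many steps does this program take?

after MOV R4, 1: R4=1
after MOV R7, 5: R7=5
after MOV R6, 5: R6=5
after MOV R3, 0: R3=0
after XOR R4, R6: R4=1^5=4
after AND R7, R4: R7=5&4=4
after LOAD R4, [R3]: R4=M[0]=11
after SUB R7, R4: R7=4-11=-7
after ADD R3, 4: R3=0+4=4
after ADD R6, 1: R6=5+1=6
CMP R6, 8  (cmp 6,8)
JNZ loop: taken
after XOR R4, R6: R4=11^6=13
after AND R7, R4: R7=(-7)&13=9
after LOAD R4, [R3]: R4=M[4]=24
after SUB R7, R4: R7=9-24=-15
after ADD R3, 4: R3=4+4=8
after ADD R6, 1: R6=6+1=7
CMP R6, 8  (cmp 7,8)
JNZ loop: taken
after XOR R4, R6: R4=24^7=31
after AND R7, R4: R7=(-15)&31=17
after LOAD R4, [R3]: R4=M[8]=28
after SUB R7, R4: R7=17-28=-11
after ADD R3, 4: R3=8+4=12
after ADD R6, 1: R6=7+1=8
CMP R6, 8  (cmp 8,8)
JNZ loop: not taken
after SHL R4, 2: R4=28<<2=112
STORE R7, [4] → M[4]=-11
halt.
Total executed instructions: 31.

31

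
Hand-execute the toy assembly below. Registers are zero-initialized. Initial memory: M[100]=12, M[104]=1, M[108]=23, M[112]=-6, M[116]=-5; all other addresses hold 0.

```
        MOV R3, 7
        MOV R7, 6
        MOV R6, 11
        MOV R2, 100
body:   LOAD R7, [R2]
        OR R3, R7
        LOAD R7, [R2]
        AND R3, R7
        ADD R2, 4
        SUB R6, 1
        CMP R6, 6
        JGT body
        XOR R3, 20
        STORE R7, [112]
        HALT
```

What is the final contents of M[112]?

-5

after MOV R3, 7: R3=7
after MOV R7, 6: R7=6
after MOV R6, 11: R6=11
after MOV R2, 100: R2=100
after LOAD R7, [R2]: R7=M[100]=12
after OR R3, R7: R3=7|12=15
after LOAD R7, [R2]: R7=M[100]=12
after AND R3, R7: R3=15&12=12
after ADD R2, 4: R2=100+4=104
after SUB R6, 1: R6=11-1=10
CMP R6, 6  (cmp 10,6)
JGT body: taken
after LOAD R7, [R2]: R7=M[104]=1
after OR R3, R7: R3=12|1=13
after LOAD R7, [R2]: R7=M[104]=1
after AND R3, R7: R3=13&1=1
after ADD R2, 4: R2=104+4=108
after SUB R6, 1: R6=10-1=9
CMP R6, 6  (cmp 9,6)
JGT body: taken
after LOAD R7, [R2]: R7=M[108]=23
after OR R3, R7: R3=1|23=23
after LOAD R7, [R2]: R7=M[108]=23
after AND R3, R7: R3=23&23=23
after ADD R2, 4: R2=108+4=112
after SUB R6, 1: R6=9-1=8
CMP R6, 6  (cmp 8,6)
JGT body: taken
after LOAD R7, [R2]: R7=M[112]=-6
after OR R3, R7: R3=23|(-6)=-1
after LOAD R7, [R2]: R7=M[112]=-6
after AND R3, R7: R3=(-1)&(-6)=-6
after ADD R2, 4: R2=112+4=116
after SUB R6, 1: R6=8-1=7
CMP R6, 6  (cmp 7,6)
JGT body: taken
after LOAD R7, [R2]: R7=M[116]=-5
after OR R3, R7: R3=(-6)|(-5)=-5
after LOAD R7, [R2]: R7=M[116]=-5
after AND R3, R7: R3=(-5)&(-5)=-5
after ADD R2, 4: R2=116+4=120
after SUB R6, 1: R6=7-1=6
CMP R6, 6  (cmp 6,6)
JGT body: not taken
after XOR R3, 20: R3=(-5)^20=-17
STORE R7, [112] → M[112]=-5
halt.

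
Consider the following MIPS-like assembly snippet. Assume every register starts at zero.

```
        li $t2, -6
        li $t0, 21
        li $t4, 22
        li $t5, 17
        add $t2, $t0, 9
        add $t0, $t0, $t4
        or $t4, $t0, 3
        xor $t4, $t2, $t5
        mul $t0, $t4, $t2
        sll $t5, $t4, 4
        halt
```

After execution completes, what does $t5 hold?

li $t2, -6 → $t2=-6
li $t0, 21 → $t0=21
li $t4, 22 → $t4=22
li $t5, 17 → $t5=17
add $t2, $t0, 9 → $t2=21+9=30
add $t0, $t0, $t4 → $t0=21+22=43
or $t4, $t0, 3 → $t4=43|3=43
xor $t4, $t2, $t5 → $t4=30^17=15
mul $t0, $t4, $t2 → $t0=15*30=450
sll $t5, $t4, 4 → $t5=15<<4=240
halt.

240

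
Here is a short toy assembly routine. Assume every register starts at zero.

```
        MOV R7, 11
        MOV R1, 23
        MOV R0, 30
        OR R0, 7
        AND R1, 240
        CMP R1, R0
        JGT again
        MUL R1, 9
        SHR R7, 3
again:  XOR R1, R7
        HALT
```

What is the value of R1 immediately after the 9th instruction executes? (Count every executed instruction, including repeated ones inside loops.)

after MOV R7, 11: R7=11
after MOV R1, 23: R1=23
after MOV R0, 30: R0=30
after OR R0, 7: R0=30|7=31
after AND R1, 240: R1=23&240=16
CMP R1, R0  (cmp 16,31)
JGT again: not taken
after MUL R1, 9: R1=16*9=144
after SHR R7, 3: R7=11>>3=1
After step 9: R1 = 144.

144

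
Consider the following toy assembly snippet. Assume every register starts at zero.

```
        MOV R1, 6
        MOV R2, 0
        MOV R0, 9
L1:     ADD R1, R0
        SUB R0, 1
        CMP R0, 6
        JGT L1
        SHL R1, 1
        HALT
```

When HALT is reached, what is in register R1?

60

MOV R1, 6 → R1=6
MOV R2, 0 → R2=0
MOV R0, 9 → R0=9
ADD R1, R0 → R1=6+9=15
SUB R0, 1 → R0=9-1=8
CMP R0, 6  (cmp 8,6)
JGT L1: taken
ADD R1, R0 → R1=15+8=23
SUB R0, 1 → R0=8-1=7
CMP R0, 6  (cmp 7,6)
JGT L1: taken
ADD R1, R0 → R1=23+7=30
SUB R0, 1 → R0=7-1=6
CMP R0, 6  (cmp 6,6)
JGT L1: not taken
SHL R1, 1 → R1=30<<1=60
halt.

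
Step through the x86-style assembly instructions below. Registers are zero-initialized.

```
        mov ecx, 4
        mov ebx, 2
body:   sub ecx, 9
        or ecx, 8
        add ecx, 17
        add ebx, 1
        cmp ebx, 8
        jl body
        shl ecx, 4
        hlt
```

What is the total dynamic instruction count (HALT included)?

40

ecx=4
ebx=2
ecx=4-9=-5
ecx=(-5)|8=-5
ecx=(-5)+17=12
ebx=2+1=3
cmp ebx, 8  (cmp 3,8)
jl body: taken
ecx=12-9=3
ecx=3|8=11
ecx=11+17=28
ebx=3+1=4
cmp ebx, 8  (cmp 4,8)
jl body: taken
ecx=28-9=19
ecx=19|8=27
ecx=27+17=44
ebx=4+1=5
cmp ebx, 8  (cmp 5,8)
jl body: taken
ecx=44-9=35
ecx=35|8=43
ecx=43+17=60
ebx=5+1=6
cmp ebx, 8  (cmp 6,8)
jl body: taken
ecx=60-9=51
ecx=51|8=59
ecx=59+17=76
ebx=6+1=7
cmp ebx, 8  (cmp 7,8)
jl body: taken
ecx=76-9=67
ecx=67|8=75
ecx=75+17=92
ebx=7+1=8
cmp ebx, 8  (cmp 8,8)
jl body: not taken
ecx=92<<4=1472
halt.
Total executed instructions: 40.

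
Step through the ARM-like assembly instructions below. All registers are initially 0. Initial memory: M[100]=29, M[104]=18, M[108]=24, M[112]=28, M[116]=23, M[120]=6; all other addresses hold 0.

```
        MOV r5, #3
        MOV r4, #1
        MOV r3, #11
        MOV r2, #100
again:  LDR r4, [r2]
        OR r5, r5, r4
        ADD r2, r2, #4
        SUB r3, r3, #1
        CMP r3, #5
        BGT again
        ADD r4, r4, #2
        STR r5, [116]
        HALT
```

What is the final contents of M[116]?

after MOV r5, #3: r5=3
after MOV r4, #1: r4=1
after MOV r3, #11: r3=11
after MOV r2, #100: r2=100
after LDR r4, [r2]: r4=M[100]=29
after OR r5, r5, r4: r5=3|29=31
after ADD r2, r2, #4: r2=100+4=104
after SUB r3, r3, #1: r3=11-1=10
CMP r3, #5  (cmp 10,5)
BGT again: taken
after LDR r4, [r2]: r4=M[104]=18
after OR r5, r5, r4: r5=31|18=31
after ADD r2, r2, #4: r2=104+4=108
after SUB r3, r3, #1: r3=10-1=9
CMP r3, #5  (cmp 9,5)
BGT again: taken
after LDR r4, [r2]: r4=M[108]=24
after OR r5, r5, r4: r5=31|24=31
after ADD r2, r2, #4: r2=108+4=112
after SUB r3, r3, #1: r3=9-1=8
CMP r3, #5  (cmp 8,5)
BGT again: taken
after LDR r4, [r2]: r4=M[112]=28
after OR r5, r5, r4: r5=31|28=31
after ADD r2, r2, #4: r2=112+4=116
after SUB r3, r3, #1: r3=8-1=7
CMP r3, #5  (cmp 7,5)
BGT again: taken
after LDR r4, [r2]: r4=M[116]=23
after OR r5, r5, r4: r5=31|23=31
after ADD r2, r2, #4: r2=116+4=120
after SUB r3, r3, #1: r3=7-1=6
CMP r3, #5  (cmp 6,5)
BGT again: taken
after LDR r4, [r2]: r4=M[120]=6
after OR r5, r5, r4: r5=31|6=31
after ADD r2, r2, #4: r2=120+4=124
after SUB r3, r3, #1: r3=6-1=5
CMP r3, #5  (cmp 5,5)
BGT again: not taken
after ADD r4, r4, #2: r4=6+2=8
STR r5, [116] → M[116]=31
halt.

31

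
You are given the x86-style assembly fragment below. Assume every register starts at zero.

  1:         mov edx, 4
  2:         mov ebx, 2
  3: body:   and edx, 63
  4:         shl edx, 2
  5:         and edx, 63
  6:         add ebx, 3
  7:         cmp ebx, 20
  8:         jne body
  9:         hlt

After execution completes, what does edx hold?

mov edx, 4 → edx=4
mov ebx, 2 → ebx=2
and edx, 63 → edx=4&63=4
shl edx, 2 → edx=4<<2=16
and edx, 63 → edx=16&63=16
add ebx, 3 → ebx=2+3=5
cmp ebx, 20  (cmp 5,20)
jne body: taken
and edx, 63 → edx=16&63=16
shl edx, 2 → edx=16<<2=64
and edx, 63 → edx=64&63=0
add ebx, 3 → ebx=5+3=8
cmp ebx, 20  (cmp 8,20)
jne body: taken
and edx, 63 → edx=0&63=0
shl edx, 2 → edx=0<<2=0
and edx, 63 → edx=0&63=0
add ebx, 3 → ebx=8+3=11
cmp ebx, 20  (cmp 11,20)
jne body: taken
and edx, 63 → edx=0&63=0
shl edx, 2 → edx=0<<2=0
and edx, 63 → edx=0&63=0
add ebx, 3 → ebx=11+3=14
cmp ebx, 20  (cmp 14,20)
jne body: taken
and edx, 63 → edx=0&63=0
shl edx, 2 → edx=0<<2=0
and edx, 63 → edx=0&63=0
add ebx, 3 → ebx=14+3=17
cmp ebx, 20  (cmp 17,20)
jne body: taken
and edx, 63 → edx=0&63=0
shl edx, 2 → edx=0<<2=0
and edx, 63 → edx=0&63=0
add ebx, 3 → ebx=17+3=20
cmp ebx, 20  (cmp 20,20)
jne body: not taken
halt.

0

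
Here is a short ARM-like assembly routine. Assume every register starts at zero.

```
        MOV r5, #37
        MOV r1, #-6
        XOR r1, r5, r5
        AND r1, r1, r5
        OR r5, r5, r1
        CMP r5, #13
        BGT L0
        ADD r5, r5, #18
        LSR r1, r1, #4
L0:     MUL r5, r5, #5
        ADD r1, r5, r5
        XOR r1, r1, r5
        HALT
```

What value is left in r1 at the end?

after MOV r5, #37: r5=37
after MOV r1, #-6: r1=-6
after XOR r1, r5, r5: r1=37^37=0
after AND r1, r1, r5: r1=0&37=0
after OR r5, r5, r1: r5=37|0=37
CMP r5, #13  (cmp 37,13)
BGT L0: taken
after MUL r5, r5, #5: r5=37*5=185
after ADD r1, r5, r5: r1=185+185=370
after XOR r1, r1, r5: r1=370^185=459
halt.

459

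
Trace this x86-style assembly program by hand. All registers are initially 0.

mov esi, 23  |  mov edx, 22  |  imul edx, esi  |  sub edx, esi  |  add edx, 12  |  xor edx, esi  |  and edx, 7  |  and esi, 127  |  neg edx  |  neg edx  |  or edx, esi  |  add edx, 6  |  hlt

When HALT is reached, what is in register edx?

esi=23
edx=22
edx=22*23=506
edx=506-23=483
edx=483+12=495
edx=495^23=504
edx=504&7=0
esi=23&127=23
edx=-(0)=0
edx=-(0)=0
edx=0|23=23
edx=23+6=29
halt.

29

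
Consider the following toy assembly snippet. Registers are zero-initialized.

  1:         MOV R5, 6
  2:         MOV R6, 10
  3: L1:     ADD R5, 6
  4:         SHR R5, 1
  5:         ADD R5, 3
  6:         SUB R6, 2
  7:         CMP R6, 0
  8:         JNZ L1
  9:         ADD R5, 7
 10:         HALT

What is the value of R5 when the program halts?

R5=6
R6=10
R5=6+6=12
R5=12>>1=6
R5=6+3=9
R6=10-2=8
CMP R6, 0  (cmp 8,0)
JNZ L1: taken
R5=9+6=15
R5=15>>1=7
R5=7+3=10
R6=8-2=6
CMP R6, 0  (cmp 6,0)
JNZ L1: taken
R5=10+6=16
R5=16>>1=8
R5=8+3=11
R6=6-2=4
CMP R6, 0  (cmp 4,0)
JNZ L1: taken
R5=11+6=17
R5=17>>1=8
R5=8+3=11
R6=4-2=2
CMP R6, 0  (cmp 2,0)
JNZ L1: taken
R5=11+6=17
R5=17>>1=8
R5=8+3=11
R6=2-2=0
CMP R6, 0  (cmp 0,0)
JNZ L1: not taken
R5=11+7=18
halt.

18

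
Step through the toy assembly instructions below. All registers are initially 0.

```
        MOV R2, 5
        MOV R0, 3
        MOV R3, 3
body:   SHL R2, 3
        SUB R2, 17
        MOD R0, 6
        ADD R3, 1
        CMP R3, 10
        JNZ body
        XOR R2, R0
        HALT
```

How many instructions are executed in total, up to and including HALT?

after MOV R2, 5: R2=5
after MOV R0, 3: R0=3
after MOV R3, 3: R3=3
after SHL R2, 3: R2=5<<3=40
after SUB R2, 17: R2=40-17=23
after MOD R0, 6: R0=3%6=3
after ADD R3, 1: R3=3+1=4
CMP R3, 10  (cmp 4,10)
JNZ body: taken
after SHL R2, 3: R2=23<<3=184
after SUB R2, 17: R2=184-17=167
after MOD R0, 6: R0=3%6=3
after ADD R3, 1: R3=4+1=5
CMP R3, 10  (cmp 5,10)
JNZ body: taken
after SHL R2, 3: R2=167<<3=1336
after SUB R2, 17: R2=1336-17=1319
after MOD R0, 6: R0=3%6=3
after ADD R3, 1: R3=5+1=6
CMP R3, 10  (cmp 6,10)
JNZ body: taken
after SHL R2, 3: R2=1319<<3=10552
after SUB R2, 17: R2=10552-17=10535
after MOD R0, 6: R0=3%6=3
after ADD R3, 1: R3=6+1=7
CMP R3, 10  (cmp 7,10)
JNZ body: taken
after SHL R2, 3: R2=10535<<3=84280
after SUB R2, 17: R2=84280-17=84263
after MOD R0, 6: R0=3%6=3
after ADD R3, 1: R3=7+1=8
CMP R3, 10  (cmp 8,10)
JNZ body: taken
after SHL R2, 3: R2=84263<<3=674104
after SUB R2, 17: R2=674104-17=674087
after MOD R0, 6: R0=3%6=3
after ADD R3, 1: R3=8+1=9
CMP R3, 10  (cmp 9,10)
JNZ body: taken
after SHL R2, 3: R2=674087<<3=5392696
after SUB R2, 17: R2=5392696-17=5392679
after MOD R0, 6: R0=3%6=3
after ADD R3, 1: R3=9+1=10
CMP R3, 10  (cmp 10,10)
JNZ body: not taken
after XOR R2, R0: R2=5392679^3=5392676
halt.
Total executed instructions: 47.

47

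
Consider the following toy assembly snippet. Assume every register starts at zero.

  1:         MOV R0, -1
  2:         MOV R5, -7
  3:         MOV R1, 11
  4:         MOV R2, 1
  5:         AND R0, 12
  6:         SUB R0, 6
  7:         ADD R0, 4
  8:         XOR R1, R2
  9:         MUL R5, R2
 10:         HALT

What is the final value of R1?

10

after MOV R0, -1: R0=-1
after MOV R5, -7: R5=-7
after MOV R1, 11: R1=11
after MOV R2, 1: R2=1
after AND R0, 12: R0=(-1)&12=12
after SUB R0, 6: R0=12-6=6
after ADD R0, 4: R0=6+4=10
after XOR R1, R2: R1=11^1=10
after MUL R5, R2: R5=(-7)*1=-7
halt.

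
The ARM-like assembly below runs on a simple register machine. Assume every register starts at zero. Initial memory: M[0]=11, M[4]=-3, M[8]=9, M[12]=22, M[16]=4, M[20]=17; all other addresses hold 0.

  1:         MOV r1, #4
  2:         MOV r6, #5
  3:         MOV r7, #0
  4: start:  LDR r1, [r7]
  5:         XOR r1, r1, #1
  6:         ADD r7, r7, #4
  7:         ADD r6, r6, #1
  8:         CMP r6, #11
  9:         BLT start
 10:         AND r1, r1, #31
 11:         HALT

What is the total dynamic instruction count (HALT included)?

after MOV r1, #4: r1=4
after MOV r6, #5: r6=5
after MOV r7, #0: r7=0
after LDR r1, [r7]: r1=M[0]=11
after XOR r1, r1, #1: r1=11^1=10
after ADD r7, r7, #4: r7=0+4=4
after ADD r6, r6, #1: r6=5+1=6
CMP r6, #11  (cmp 6,11)
BLT start: taken
after LDR r1, [r7]: r1=M[4]=-3
after XOR r1, r1, #1: r1=(-3)^1=-4
after ADD r7, r7, #4: r7=4+4=8
after ADD r6, r6, #1: r6=6+1=7
CMP r6, #11  (cmp 7,11)
BLT start: taken
after LDR r1, [r7]: r1=M[8]=9
after XOR r1, r1, #1: r1=9^1=8
after ADD r7, r7, #4: r7=8+4=12
after ADD r6, r6, #1: r6=7+1=8
CMP r6, #11  (cmp 8,11)
BLT start: taken
after LDR r1, [r7]: r1=M[12]=22
after XOR r1, r1, #1: r1=22^1=23
after ADD r7, r7, #4: r7=12+4=16
after ADD r6, r6, #1: r6=8+1=9
CMP r6, #11  (cmp 9,11)
BLT start: taken
after LDR r1, [r7]: r1=M[16]=4
after XOR r1, r1, #1: r1=4^1=5
after ADD r7, r7, #4: r7=16+4=20
after ADD r6, r6, #1: r6=9+1=10
CMP r6, #11  (cmp 10,11)
BLT start: taken
after LDR r1, [r7]: r1=M[20]=17
after XOR r1, r1, #1: r1=17^1=16
after ADD r7, r7, #4: r7=20+4=24
after ADD r6, r6, #1: r6=10+1=11
CMP r6, #11  (cmp 11,11)
BLT start: not taken
after AND r1, r1, #31: r1=16&31=16
halt.
Total executed instructions: 41.

41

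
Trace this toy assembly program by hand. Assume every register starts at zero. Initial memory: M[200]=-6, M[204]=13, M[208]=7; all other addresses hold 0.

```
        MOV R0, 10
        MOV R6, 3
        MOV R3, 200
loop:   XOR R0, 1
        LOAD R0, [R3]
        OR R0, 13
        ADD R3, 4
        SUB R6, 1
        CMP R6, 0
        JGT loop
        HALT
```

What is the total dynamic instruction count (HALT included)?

25

R0=10
R6=3
R3=200
R0=10^1=11
R0=M[200]=-6
R0=(-6)|13=-1
R3=200+4=204
R6=3-1=2
CMP R6, 0  (cmp 2,0)
JGT loop: taken
R0=(-1)^1=-2
R0=M[204]=13
R0=13|13=13
R3=204+4=208
R6=2-1=1
CMP R6, 0  (cmp 1,0)
JGT loop: taken
R0=13^1=12
R0=M[208]=7
R0=7|13=15
R3=208+4=212
R6=1-1=0
CMP R6, 0  (cmp 0,0)
JGT loop: not taken
halt.
Total executed instructions: 25.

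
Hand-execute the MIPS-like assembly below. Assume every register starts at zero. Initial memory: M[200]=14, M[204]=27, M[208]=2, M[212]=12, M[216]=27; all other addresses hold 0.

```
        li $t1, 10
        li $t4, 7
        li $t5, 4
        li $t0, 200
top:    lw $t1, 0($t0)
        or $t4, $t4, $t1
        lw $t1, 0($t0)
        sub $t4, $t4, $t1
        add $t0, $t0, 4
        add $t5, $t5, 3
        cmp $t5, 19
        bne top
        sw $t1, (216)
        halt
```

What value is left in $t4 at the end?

$t1=10
$t4=7
$t5=4
$t0=200
$t1=M[200]=14
$t4=7|14=15
$t1=M[200]=14
$t4=15-14=1
$t0=200+4=204
$t5=4+3=7
cmp $t5, 19  (cmp 7,19)
bne top: taken
$t1=M[204]=27
$t4=1|27=27
$t1=M[204]=27
$t4=27-27=0
$t0=204+4=208
$t5=7+3=10
cmp $t5, 19  (cmp 10,19)
bne top: taken
$t1=M[208]=2
$t4=0|2=2
$t1=M[208]=2
$t4=2-2=0
$t0=208+4=212
$t5=10+3=13
cmp $t5, 19  (cmp 13,19)
bne top: taken
$t1=M[212]=12
$t4=0|12=12
$t1=M[212]=12
$t4=12-12=0
$t0=212+4=216
$t5=13+3=16
cmp $t5, 19  (cmp 16,19)
bne top: taken
$t1=M[216]=27
$t4=0|27=27
$t1=M[216]=27
$t4=27-27=0
$t0=216+4=220
$t5=16+3=19
cmp $t5, 19  (cmp 19,19)
bne top: not taken
sw $t1, (216) → M[216]=27
halt.

0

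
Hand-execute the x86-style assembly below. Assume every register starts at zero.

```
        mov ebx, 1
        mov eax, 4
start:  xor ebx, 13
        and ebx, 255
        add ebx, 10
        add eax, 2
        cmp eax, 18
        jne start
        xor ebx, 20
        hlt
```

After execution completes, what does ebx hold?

94

mov ebx, 1 → ebx=1
mov eax, 4 → eax=4
xor ebx, 13 → ebx=1^13=12
and ebx, 255 → ebx=12&255=12
add ebx, 10 → ebx=12+10=22
add eax, 2 → eax=4+2=6
cmp eax, 18  (cmp 6,18)
jne start: taken
xor ebx, 13 → ebx=22^13=27
and ebx, 255 → ebx=27&255=27
add ebx, 10 → ebx=27+10=37
add eax, 2 → eax=6+2=8
cmp eax, 18  (cmp 8,18)
jne start: taken
xor ebx, 13 → ebx=37^13=40
and ebx, 255 → ebx=40&255=40
add ebx, 10 → ebx=40+10=50
add eax, 2 → eax=8+2=10
cmp eax, 18  (cmp 10,18)
jne start: taken
xor ebx, 13 → ebx=50^13=63
and ebx, 255 → ebx=63&255=63
add ebx, 10 → ebx=63+10=73
add eax, 2 → eax=10+2=12
cmp eax, 18  (cmp 12,18)
jne start: taken
xor ebx, 13 → ebx=73^13=68
and ebx, 255 → ebx=68&255=68
add ebx, 10 → ebx=68+10=78
add eax, 2 → eax=12+2=14
cmp eax, 18  (cmp 14,18)
jne start: taken
xor ebx, 13 → ebx=78^13=67
and ebx, 255 → ebx=67&255=67
add ebx, 10 → ebx=67+10=77
add eax, 2 → eax=14+2=16
cmp eax, 18  (cmp 16,18)
jne start: taken
xor ebx, 13 → ebx=77^13=64
and ebx, 255 → ebx=64&255=64
add ebx, 10 → ebx=64+10=74
add eax, 2 → eax=16+2=18
cmp eax, 18  (cmp 18,18)
jne start: not taken
xor ebx, 20 → ebx=74^20=94
halt.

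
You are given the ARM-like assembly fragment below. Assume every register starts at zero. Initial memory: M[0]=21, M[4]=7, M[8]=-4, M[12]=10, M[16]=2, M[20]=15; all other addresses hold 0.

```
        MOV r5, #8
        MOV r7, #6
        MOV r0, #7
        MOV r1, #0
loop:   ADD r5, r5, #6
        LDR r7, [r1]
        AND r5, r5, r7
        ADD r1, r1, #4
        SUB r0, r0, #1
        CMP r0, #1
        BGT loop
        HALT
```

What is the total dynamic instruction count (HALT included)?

47

MOV r5, #8 → r5=8
MOV r7, #6 → r7=6
MOV r0, #7 → r0=7
MOV r1, #0 → r1=0
ADD r5, r5, #6 → r5=8+6=14
LDR r7, [r1] → r7=M[0]=21
AND r5, r5, r7 → r5=14&21=4
ADD r1, r1, #4 → r1=0+4=4
SUB r0, r0, #1 → r0=7-1=6
CMP r0, #1  (cmp 6,1)
BGT loop: taken
ADD r5, r5, #6 → r5=4+6=10
LDR r7, [r1] → r7=M[4]=7
AND r5, r5, r7 → r5=10&7=2
ADD r1, r1, #4 → r1=4+4=8
SUB r0, r0, #1 → r0=6-1=5
CMP r0, #1  (cmp 5,1)
BGT loop: taken
ADD r5, r5, #6 → r5=2+6=8
LDR r7, [r1] → r7=M[8]=-4
AND r5, r5, r7 → r5=8&(-4)=8
ADD r1, r1, #4 → r1=8+4=12
SUB r0, r0, #1 → r0=5-1=4
CMP r0, #1  (cmp 4,1)
BGT loop: taken
ADD r5, r5, #6 → r5=8+6=14
LDR r7, [r1] → r7=M[12]=10
AND r5, r5, r7 → r5=14&10=10
ADD r1, r1, #4 → r1=12+4=16
SUB r0, r0, #1 → r0=4-1=3
CMP r0, #1  (cmp 3,1)
BGT loop: taken
ADD r5, r5, #6 → r5=10+6=16
LDR r7, [r1] → r7=M[16]=2
AND r5, r5, r7 → r5=16&2=0
ADD r1, r1, #4 → r1=16+4=20
SUB r0, r0, #1 → r0=3-1=2
CMP r0, #1  (cmp 2,1)
BGT loop: taken
ADD r5, r5, #6 → r5=0+6=6
LDR r7, [r1] → r7=M[20]=15
AND r5, r5, r7 → r5=6&15=6
ADD r1, r1, #4 → r1=20+4=24
SUB r0, r0, #1 → r0=2-1=1
CMP r0, #1  (cmp 1,1)
BGT loop: not taken
halt.
Total executed instructions: 47.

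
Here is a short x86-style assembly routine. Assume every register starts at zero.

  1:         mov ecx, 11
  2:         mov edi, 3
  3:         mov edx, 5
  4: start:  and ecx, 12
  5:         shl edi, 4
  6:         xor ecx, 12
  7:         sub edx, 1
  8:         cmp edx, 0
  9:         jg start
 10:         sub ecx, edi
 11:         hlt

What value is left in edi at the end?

after mov ecx, 11: ecx=11
after mov edi, 3: edi=3
after mov edx, 5: edx=5
after and ecx, 12: ecx=11&12=8
after shl edi, 4: edi=3<<4=48
after xor ecx, 12: ecx=8^12=4
after sub edx, 1: edx=5-1=4
cmp edx, 0  (cmp 4,0)
jg start: taken
after and ecx, 12: ecx=4&12=4
after shl edi, 4: edi=48<<4=768
after xor ecx, 12: ecx=4^12=8
after sub edx, 1: edx=4-1=3
cmp edx, 0  (cmp 3,0)
jg start: taken
after and ecx, 12: ecx=8&12=8
after shl edi, 4: edi=768<<4=12288
after xor ecx, 12: ecx=8^12=4
after sub edx, 1: edx=3-1=2
cmp edx, 0  (cmp 2,0)
jg start: taken
after and ecx, 12: ecx=4&12=4
after shl edi, 4: edi=12288<<4=196608
after xor ecx, 12: ecx=4^12=8
after sub edx, 1: edx=2-1=1
cmp edx, 0  (cmp 1,0)
jg start: taken
after and ecx, 12: ecx=8&12=8
after shl edi, 4: edi=196608<<4=3145728
after xor ecx, 12: ecx=8^12=4
after sub edx, 1: edx=1-1=0
cmp edx, 0  (cmp 0,0)
jg start: not taken
after sub ecx, edi: ecx=4-3145728=-3145724
halt.

3145728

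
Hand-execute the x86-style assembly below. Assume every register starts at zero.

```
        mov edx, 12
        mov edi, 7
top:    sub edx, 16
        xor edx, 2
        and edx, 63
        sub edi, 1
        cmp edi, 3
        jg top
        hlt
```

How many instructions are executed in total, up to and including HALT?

27

edx=12
edi=7
edx=12-16=-4
edx=(-4)^2=-2
edx=(-2)&63=62
edi=7-1=6
cmp edi, 3  (cmp 6,3)
jg top: taken
edx=62-16=46
edx=46^2=44
edx=44&63=44
edi=6-1=5
cmp edi, 3  (cmp 5,3)
jg top: taken
edx=44-16=28
edx=28^2=30
edx=30&63=30
edi=5-1=4
cmp edi, 3  (cmp 4,3)
jg top: taken
edx=30-16=14
edx=14^2=12
edx=12&63=12
edi=4-1=3
cmp edi, 3  (cmp 3,3)
jg top: not taken
halt.
Total executed instructions: 27.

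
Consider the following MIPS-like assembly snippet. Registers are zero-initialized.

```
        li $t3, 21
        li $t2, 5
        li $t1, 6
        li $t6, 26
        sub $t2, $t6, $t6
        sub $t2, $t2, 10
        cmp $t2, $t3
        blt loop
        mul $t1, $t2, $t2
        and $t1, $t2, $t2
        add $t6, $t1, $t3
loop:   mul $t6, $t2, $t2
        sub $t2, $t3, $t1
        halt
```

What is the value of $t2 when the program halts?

after li $t3, 21: $t3=21
after li $t2, 5: $t2=5
after li $t1, 6: $t1=6
after li $t6, 26: $t6=26
after sub $t2, $t6, $t6: $t2=26-26=0
after sub $t2, $t2, 10: $t2=0-10=-10
cmp $t2, $t3  (cmp -10,21)
blt loop: taken
after mul $t6, $t2, $t2: $t6=(-10)*(-10)=100
after sub $t2, $t3, $t1: $t2=21-6=15
halt.

15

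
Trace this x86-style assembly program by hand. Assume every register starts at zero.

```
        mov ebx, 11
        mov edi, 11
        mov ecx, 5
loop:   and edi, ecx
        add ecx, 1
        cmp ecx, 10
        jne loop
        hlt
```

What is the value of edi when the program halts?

0

ebx=11
edi=11
ecx=5
edi=11&5=1
ecx=5+1=6
cmp ecx, 10  (cmp 6,10)
jne loop: taken
edi=1&6=0
ecx=6+1=7
cmp ecx, 10  (cmp 7,10)
jne loop: taken
edi=0&7=0
ecx=7+1=8
cmp ecx, 10  (cmp 8,10)
jne loop: taken
edi=0&8=0
ecx=8+1=9
cmp ecx, 10  (cmp 9,10)
jne loop: taken
edi=0&9=0
ecx=9+1=10
cmp ecx, 10  (cmp 10,10)
jne loop: not taken
halt.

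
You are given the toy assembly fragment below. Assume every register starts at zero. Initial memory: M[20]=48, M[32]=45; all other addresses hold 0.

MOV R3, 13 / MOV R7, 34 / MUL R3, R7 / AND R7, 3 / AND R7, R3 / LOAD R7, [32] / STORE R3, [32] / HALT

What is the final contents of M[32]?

R3=13
R7=34
R3=13*34=442
R7=34&3=2
R7=2&442=2
R7=M[32]=45
STORE R3, [32] → M[32]=442
halt.

442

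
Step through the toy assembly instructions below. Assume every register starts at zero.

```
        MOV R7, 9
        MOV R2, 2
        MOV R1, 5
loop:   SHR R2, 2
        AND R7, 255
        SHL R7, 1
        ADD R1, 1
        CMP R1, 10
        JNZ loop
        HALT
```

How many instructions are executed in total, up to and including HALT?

after MOV R7, 9: R7=9
after MOV R2, 2: R2=2
after MOV R1, 5: R1=5
after SHR R2, 2: R2=2>>2=0
after AND R7, 255: R7=9&255=9
after SHL R7, 1: R7=9<<1=18
after ADD R1, 1: R1=5+1=6
CMP R1, 10  (cmp 6,10)
JNZ loop: taken
after SHR R2, 2: R2=0>>2=0
after AND R7, 255: R7=18&255=18
after SHL R7, 1: R7=18<<1=36
after ADD R1, 1: R1=6+1=7
CMP R1, 10  (cmp 7,10)
JNZ loop: taken
after SHR R2, 2: R2=0>>2=0
after AND R7, 255: R7=36&255=36
after SHL R7, 1: R7=36<<1=72
after ADD R1, 1: R1=7+1=8
CMP R1, 10  (cmp 8,10)
JNZ loop: taken
after SHR R2, 2: R2=0>>2=0
after AND R7, 255: R7=72&255=72
after SHL R7, 1: R7=72<<1=144
after ADD R1, 1: R1=8+1=9
CMP R1, 10  (cmp 9,10)
JNZ loop: taken
after SHR R2, 2: R2=0>>2=0
after AND R7, 255: R7=144&255=144
after SHL R7, 1: R7=144<<1=288
after ADD R1, 1: R1=9+1=10
CMP R1, 10  (cmp 10,10)
JNZ loop: not taken
halt.
Total executed instructions: 34.

34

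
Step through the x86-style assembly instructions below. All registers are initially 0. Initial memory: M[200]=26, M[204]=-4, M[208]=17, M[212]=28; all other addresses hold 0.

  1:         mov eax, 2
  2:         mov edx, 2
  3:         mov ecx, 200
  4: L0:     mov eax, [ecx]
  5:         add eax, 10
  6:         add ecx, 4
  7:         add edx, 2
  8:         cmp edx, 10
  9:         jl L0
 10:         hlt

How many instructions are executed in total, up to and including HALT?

eax=2
edx=2
ecx=200
eax=M[200]=26
eax=26+10=36
ecx=200+4=204
edx=2+2=4
cmp edx, 10  (cmp 4,10)
jl L0: taken
eax=M[204]=-4
eax=(-4)+10=6
ecx=204+4=208
edx=4+2=6
cmp edx, 10  (cmp 6,10)
jl L0: taken
eax=M[208]=17
eax=17+10=27
ecx=208+4=212
edx=6+2=8
cmp edx, 10  (cmp 8,10)
jl L0: taken
eax=M[212]=28
eax=28+10=38
ecx=212+4=216
edx=8+2=10
cmp edx, 10  (cmp 10,10)
jl L0: not taken
halt.
Total executed instructions: 28.

28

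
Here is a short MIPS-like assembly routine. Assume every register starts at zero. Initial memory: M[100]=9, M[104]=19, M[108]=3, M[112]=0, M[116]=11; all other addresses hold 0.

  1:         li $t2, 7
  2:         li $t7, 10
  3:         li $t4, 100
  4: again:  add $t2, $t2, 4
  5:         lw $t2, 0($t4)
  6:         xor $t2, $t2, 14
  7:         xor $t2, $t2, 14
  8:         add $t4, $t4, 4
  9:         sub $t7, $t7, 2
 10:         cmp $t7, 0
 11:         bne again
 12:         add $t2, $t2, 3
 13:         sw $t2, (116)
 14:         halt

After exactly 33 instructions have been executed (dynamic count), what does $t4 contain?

after li $t2, 7: $t2=7
after li $t7, 10: $t7=10
after li $t4, 100: $t4=100
after add $t2, $t2, 4: $t2=7+4=11
after lw $t2, 0($t4): $t2=M[100]=9
after xor $t2, $t2, 14: $t2=9^14=7
after xor $t2, $t2, 14: $t2=7^14=9
after add $t4, $t4, 4: $t4=100+4=104
after sub $t7, $t7, 2: $t7=10-2=8
cmp $t7, 0  (cmp 8,0)
bne again: taken
after add $t2, $t2, 4: $t2=9+4=13
after lw $t2, 0($t4): $t2=M[104]=19
after xor $t2, $t2, 14: $t2=19^14=29
after xor $t2, $t2, 14: $t2=29^14=19
after add $t4, $t4, 4: $t4=104+4=108
after sub $t7, $t7, 2: $t7=8-2=6
cmp $t7, 0  (cmp 6,0)
bne again: taken
after add $t2, $t2, 4: $t2=19+4=23
after lw $t2, 0($t4): $t2=M[108]=3
after xor $t2, $t2, 14: $t2=3^14=13
after xor $t2, $t2, 14: $t2=13^14=3
after add $t4, $t4, 4: $t4=108+4=112
after sub $t7, $t7, 2: $t7=6-2=4
cmp $t7, 0  (cmp 4,0)
bne again: taken
after add $t2, $t2, 4: $t2=3+4=7
after lw $t2, 0($t4): $t2=M[112]=0
after xor $t2, $t2, 14: $t2=0^14=14
after xor $t2, $t2, 14: $t2=14^14=0
after add $t4, $t4, 4: $t4=112+4=116
after sub $t7, $t7, 2: $t7=4-2=2
After step 33: $t4 = 116.

116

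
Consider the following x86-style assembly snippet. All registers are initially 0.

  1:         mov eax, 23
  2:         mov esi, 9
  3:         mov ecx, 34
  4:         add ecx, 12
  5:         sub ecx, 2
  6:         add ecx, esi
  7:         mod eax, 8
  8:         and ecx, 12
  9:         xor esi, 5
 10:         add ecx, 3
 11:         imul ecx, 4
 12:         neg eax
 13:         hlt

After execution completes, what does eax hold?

mov eax, 23 → eax=23
mov esi, 9 → esi=9
mov ecx, 34 → ecx=34
add ecx, 12 → ecx=34+12=46
sub ecx, 2 → ecx=46-2=44
add ecx, esi → ecx=44+9=53
mod eax, 8 → eax=23%8=7
and ecx, 12 → ecx=53&12=4
xor esi, 5 → esi=9^5=12
add ecx, 3 → ecx=4+3=7
imul ecx, 4 → ecx=7*4=28
neg eax → eax=-(7)=-7
halt.

-7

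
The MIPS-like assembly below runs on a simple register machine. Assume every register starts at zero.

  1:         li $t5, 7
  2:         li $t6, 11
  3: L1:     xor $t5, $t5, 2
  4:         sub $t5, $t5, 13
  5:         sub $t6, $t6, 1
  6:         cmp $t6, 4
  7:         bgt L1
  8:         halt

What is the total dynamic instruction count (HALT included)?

li $t5, 7 → $t5=7
li $t6, 11 → $t6=11
xor $t5, $t5, 2 → $t5=7^2=5
sub $t5, $t5, 13 → $t5=5-13=-8
sub $t6, $t6, 1 → $t6=11-1=10
cmp $t6, 4  (cmp 10,4)
bgt L1: taken
xor $t5, $t5, 2 → $t5=(-8)^2=-6
sub $t5, $t5, 13 → $t5=(-6)-13=-19
sub $t6, $t6, 1 → $t6=10-1=9
cmp $t6, 4  (cmp 9,4)
bgt L1: taken
xor $t5, $t5, 2 → $t5=(-19)^2=-17
sub $t5, $t5, 13 → $t5=(-17)-13=-30
sub $t6, $t6, 1 → $t6=9-1=8
cmp $t6, 4  (cmp 8,4)
bgt L1: taken
xor $t5, $t5, 2 → $t5=(-30)^2=-32
sub $t5, $t5, 13 → $t5=(-32)-13=-45
sub $t6, $t6, 1 → $t6=8-1=7
cmp $t6, 4  (cmp 7,4)
bgt L1: taken
xor $t5, $t5, 2 → $t5=(-45)^2=-47
sub $t5, $t5, 13 → $t5=(-47)-13=-60
sub $t6, $t6, 1 → $t6=7-1=6
cmp $t6, 4  (cmp 6,4)
bgt L1: taken
xor $t5, $t5, 2 → $t5=(-60)^2=-58
sub $t5, $t5, 13 → $t5=(-58)-13=-71
sub $t6, $t6, 1 → $t6=6-1=5
cmp $t6, 4  (cmp 5,4)
bgt L1: taken
xor $t5, $t5, 2 → $t5=(-71)^2=-69
sub $t5, $t5, 13 → $t5=(-69)-13=-82
sub $t6, $t6, 1 → $t6=5-1=4
cmp $t6, 4  (cmp 4,4)
bgt L1: not taken
halt.
Total executed instructions: 38.

38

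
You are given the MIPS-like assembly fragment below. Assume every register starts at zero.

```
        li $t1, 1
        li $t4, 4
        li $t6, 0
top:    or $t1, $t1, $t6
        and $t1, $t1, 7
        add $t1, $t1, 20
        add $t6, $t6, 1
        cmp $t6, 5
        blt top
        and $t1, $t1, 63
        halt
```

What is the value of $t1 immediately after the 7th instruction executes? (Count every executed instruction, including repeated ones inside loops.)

$t1=1
$t4=4
$t6=0
$t1=1|0=1
$t1=1&7=1
$t1=1+20=21
$t6=0+1=1
After step 7: $t1 = 21.

21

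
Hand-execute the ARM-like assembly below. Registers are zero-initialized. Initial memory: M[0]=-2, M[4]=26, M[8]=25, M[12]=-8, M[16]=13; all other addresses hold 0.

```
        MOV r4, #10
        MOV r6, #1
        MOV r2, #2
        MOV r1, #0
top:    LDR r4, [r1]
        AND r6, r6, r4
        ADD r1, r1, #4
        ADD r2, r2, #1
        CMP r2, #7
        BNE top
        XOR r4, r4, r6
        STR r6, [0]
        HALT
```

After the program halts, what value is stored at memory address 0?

r4=10
r6=1
r2=2
r1=0
r4=M[0]=-2
r6=1&(-2)=0
r1=0+4=4
r2=2+1=3
CMP r2, #7  (cmp 3,7)
BNE top: taken
r4=M[4]=26
r6=0&26=0
r1=4+4=8
r2=3+1=4
CMP r2, #7  (cmp 4,7)
BNE top: taken
r4=M[8]=25
r6=0&25=0
r1=8+4=12
r2=4+1=5
CMP r2, #7  (cmp 5,7)
BNE top: taken
r4=M[12]=-8
r6=0&(-8)=0
r1=12+4=16
r2=5+1=6
CMP r2, #7  (cmp 6,7)
BNE top: taken
r4=M[16]=13
r6=0&13=0
r1=16+4=20
r2=6+1=7
CMP r2, #7  (cmp 7,7)
BNE top: not taken
r4=13^0=13
STR r6, [0] → M[0]=0
halt.

0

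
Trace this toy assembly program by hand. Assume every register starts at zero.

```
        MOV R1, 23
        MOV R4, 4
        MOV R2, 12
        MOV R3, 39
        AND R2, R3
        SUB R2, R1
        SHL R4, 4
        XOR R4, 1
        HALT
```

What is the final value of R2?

MOV R1, 23 → R1=23
MOV R4, 4 → R4=4
MOV R2, 12 → R2=12
MOV R3, 39 → R3=39
AND R2, R3 → R2=12&39=4
SUB R2, R1 → R2=4-23=-19
SHL R4, 4 → R4=4<<4=64
XOR R4, 1 → R4=64^1=65
halt.

-19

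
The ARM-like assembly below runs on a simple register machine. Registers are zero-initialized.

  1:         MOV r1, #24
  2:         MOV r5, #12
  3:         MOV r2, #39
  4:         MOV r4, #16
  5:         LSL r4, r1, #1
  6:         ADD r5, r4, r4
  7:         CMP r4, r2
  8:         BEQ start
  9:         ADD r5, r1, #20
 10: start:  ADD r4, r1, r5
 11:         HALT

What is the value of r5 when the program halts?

44

MOV r1, #24 → r1=24
MOV r5, #12 → r5=12
MOV r2, #39 → r2=39
MOV r4, #16 → r4=16
LSL r4, r1, #1 → r4=24<<1=48
ADD r5, r4, r4 → r5=48+48=96
CMP r4, r2  (cmp 48,39)
BEQ start: not taken
ADD r5, r1, #20 → r5=24+20=44
ADD r4, r1, r5 → r4=24+44=68
halt.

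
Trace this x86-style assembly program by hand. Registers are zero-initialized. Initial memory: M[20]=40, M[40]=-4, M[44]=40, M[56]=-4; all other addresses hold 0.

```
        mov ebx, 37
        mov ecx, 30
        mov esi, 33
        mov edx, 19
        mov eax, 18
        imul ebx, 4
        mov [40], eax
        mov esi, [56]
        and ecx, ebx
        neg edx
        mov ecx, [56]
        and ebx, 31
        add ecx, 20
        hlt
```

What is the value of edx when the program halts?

-19

mov ebx, 37 → ebx=37
mov ecx, 30 → ecx=30
mov esi, 33 → esi=33
mov edx, 19 → edx=19
mov eax, 18 → eax=18
imul ebx, 4 → ebx=37*4=148
mov [40], eax → M[40]=18
mov esi, [56] → esi=M[56]=-4
and ecx, ebx → ecx=30&148=20
neg edx → edx=-(19)=-19
mov ecx, [56] → ecx=M[56]=-4
and ebx, 31 → ebx=148&31=20
add ecx, 20 → ecx=(-4)+20=16
halt.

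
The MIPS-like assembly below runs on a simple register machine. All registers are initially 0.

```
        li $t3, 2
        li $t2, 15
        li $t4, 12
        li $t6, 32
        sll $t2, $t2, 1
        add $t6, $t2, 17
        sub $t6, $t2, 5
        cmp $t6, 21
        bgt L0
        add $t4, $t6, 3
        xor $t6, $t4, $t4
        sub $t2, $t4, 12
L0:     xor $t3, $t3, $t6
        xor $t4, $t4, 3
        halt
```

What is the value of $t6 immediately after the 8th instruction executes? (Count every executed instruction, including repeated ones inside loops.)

$t3=2
$t2=15
$t4=12
$t6=32
$t2=15<<1=30
$t6=30+17=47
$t6=30-5=25
cmp $t6, 21  (cmp 25,21)
After step 8: $t6 = 25.

25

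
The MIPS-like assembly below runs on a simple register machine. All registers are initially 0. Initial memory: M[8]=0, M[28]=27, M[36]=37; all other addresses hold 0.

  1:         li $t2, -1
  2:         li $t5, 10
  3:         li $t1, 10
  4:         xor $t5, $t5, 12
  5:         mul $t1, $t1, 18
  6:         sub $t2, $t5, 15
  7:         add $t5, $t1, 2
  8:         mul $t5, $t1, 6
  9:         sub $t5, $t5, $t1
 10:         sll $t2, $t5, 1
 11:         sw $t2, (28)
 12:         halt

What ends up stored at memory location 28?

1800

$t2=-1
$t5=10
$t1=10
$t5=10^12=6
$t1=10*18=180
$t2=6-15=-9
$t5=180+2=182
$t5=180*6=1080
$t5=1080-180=900
$t2=900<<1=1800
sw $t2, (28) → M[28]=1800
halt.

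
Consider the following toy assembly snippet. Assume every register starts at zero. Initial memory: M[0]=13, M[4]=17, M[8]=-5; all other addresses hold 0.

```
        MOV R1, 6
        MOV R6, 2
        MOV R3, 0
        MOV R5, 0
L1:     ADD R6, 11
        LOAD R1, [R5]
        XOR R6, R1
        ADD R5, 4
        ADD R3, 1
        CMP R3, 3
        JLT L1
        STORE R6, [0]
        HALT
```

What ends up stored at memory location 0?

MOV R1, 6 → R1=6
MOV R6, 2 → R6=2
MOV R3, 0 → R3=0
MOV R5, 0 → R5=0
ADD R6, 11 → R6=2+11=13
LOAD R1, [R5] → R1=M[0]=13
XOR R6, R1 → R6=13^13=0
ADD R5, 4 → R5=0+4=4
ADD R3, 1 → R3=0+1=1
CMP R3, 3  (cmp 1,3)
JLT L1: taken
ADD R6, 11 → R6=0+11=11
LOAD R1, [R5] → R1=M[4]=17
XOR R6, R1 → R6=11^17=26
ADD R5, 4 → R5=4+4=8
ADD R3, 1 → R3=1+1=2
CMP R3, 3  (cmp 2,3)
JLT L1: taken
ADD R6, 11 → R6=26+11=37
LOAD R1, [R5] → R1=M[8]=-5
XOR R6, R1 → R6=37^(-5)=-34
ADD R5, 4 → R5=8+4=12
ADD R3, 1 → R3=2+1=3
CMP R3, 3  (cmp 3,3)
JLT L1: not taken
STORE R6, [0] → M[0]=-34
halt.

-34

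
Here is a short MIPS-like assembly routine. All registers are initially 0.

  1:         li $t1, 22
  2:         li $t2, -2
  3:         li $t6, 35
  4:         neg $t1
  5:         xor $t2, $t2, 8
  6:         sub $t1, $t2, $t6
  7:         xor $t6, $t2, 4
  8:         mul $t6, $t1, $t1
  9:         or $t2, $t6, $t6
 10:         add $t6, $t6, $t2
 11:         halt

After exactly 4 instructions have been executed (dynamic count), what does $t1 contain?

after li $t1, 22: $t1=22
after li $t2, -2: $t2=-2
after li $t6, 35: $t6=35
after neg $t1: $t1=-(22)=-22
After step 4: $t1 = -22.

-22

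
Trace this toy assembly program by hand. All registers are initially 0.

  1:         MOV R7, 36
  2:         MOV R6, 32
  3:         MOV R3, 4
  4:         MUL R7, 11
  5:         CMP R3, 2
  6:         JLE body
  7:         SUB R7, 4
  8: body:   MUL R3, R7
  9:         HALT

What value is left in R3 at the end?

1568

R7=36
R6=32
R3=4
R7=36*11=396
CMP R3, 2  (cmp 4,2)
JLE body: not taken
R7=396-4=392
R3=4*392=1568
halt.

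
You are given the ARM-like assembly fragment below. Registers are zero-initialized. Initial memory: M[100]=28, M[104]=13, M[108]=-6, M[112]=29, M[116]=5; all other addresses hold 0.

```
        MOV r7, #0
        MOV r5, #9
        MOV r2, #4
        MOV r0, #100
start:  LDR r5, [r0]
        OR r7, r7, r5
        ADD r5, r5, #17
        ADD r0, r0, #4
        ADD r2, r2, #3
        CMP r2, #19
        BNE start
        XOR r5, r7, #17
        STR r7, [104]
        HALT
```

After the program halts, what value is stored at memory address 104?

-1

r7=0
r5=9
r2=4
r0=100
r5=M[100]=28
r7=0|28=28
r5=28+17=45
r0=100+4=104
r2=4+3=7
CMP r2, #19  (cmp 7,19)
BNE start: taken
r5=M[104]=13
r7=28|13=29
r5=13+17=30
r0=104+4=108
r2=7+3=10
CMP r2, #19  (cmp 10,19)
BNE start: taken
r5=M[108]=-6
r7=29|(-6)=-1
r5=(-6)+17=11
r0=108+4=112
r2=10+3=13
CMP r2, #19  (cmp 13,19)
BNE start: taken
r5=M[112]=29
r7=(-1)|29=-1
r5=29+17=46
r0=112+4=116
r2=13+3=16
CMP r2, #19  (cmp 16,19)
BNE start: taken
r5=M[116]=5
r7=(-1)|5=-1
r5=5+17=22
r0=116+4=120
r2=16+3=19
CMP r2, #19  (cmp 19,19)
BNE start: not taken
r5=(-1)^17=-18
STR r7, [104] → M[104]=-1
halt.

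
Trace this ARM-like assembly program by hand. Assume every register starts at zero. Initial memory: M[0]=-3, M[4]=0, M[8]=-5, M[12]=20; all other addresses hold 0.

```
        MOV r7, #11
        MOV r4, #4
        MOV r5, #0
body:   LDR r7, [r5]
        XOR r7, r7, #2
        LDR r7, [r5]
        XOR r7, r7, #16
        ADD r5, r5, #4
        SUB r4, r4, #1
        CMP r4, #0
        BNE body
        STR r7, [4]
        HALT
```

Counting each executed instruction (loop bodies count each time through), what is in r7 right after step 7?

r7=11
r4=4
r5=0
r7=M[0]=-3
r7=(-3)^2=-1
r7=M[0]=-3
r7=(-3)^16=-19
After step 7: r7 = -19.

-19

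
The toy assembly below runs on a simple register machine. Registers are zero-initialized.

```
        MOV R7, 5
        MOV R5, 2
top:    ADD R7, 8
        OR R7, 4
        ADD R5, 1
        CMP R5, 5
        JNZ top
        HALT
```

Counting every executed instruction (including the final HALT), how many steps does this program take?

MOV R7, 5 → R7=5
MOV R5, 2 → R5=2
ADD R7, 8 → R7=5+8=13
OR R7, 4 → R7=13|4=13
ADD R5, 1 → R5=2+1=3
CMP R5, 5  (cmp 3,5)
JNZ top: taken
ADD R7, 8 → R7=13+8=21
OR R7, 4 → R7=21|4=21
ADD R5, 1 → R5=3+1=4
CMP R5, 5  (cmp 4,5)
JNZ top: taken
ADD R7, 8 → R7=21+8=29
OR R7, 4 → R7=29|4=29
ADD R5, 1 → R5=4+1=5
CMP R5, 5  (cmp 5,5)
JNZ top: not taken
halt.
Total executed instructions: 18.

18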